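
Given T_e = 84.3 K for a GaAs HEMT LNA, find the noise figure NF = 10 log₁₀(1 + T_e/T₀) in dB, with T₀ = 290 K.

1.11 dB

F = 1 + T_e/T₀ = 1 + 84.3/290 = 1.29069
NF = 10 log₁₀(1.29069) = 1.11 dB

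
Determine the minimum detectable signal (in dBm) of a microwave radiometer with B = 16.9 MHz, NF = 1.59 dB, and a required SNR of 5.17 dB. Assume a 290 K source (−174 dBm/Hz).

Sensitivity = −174 + 10 log₁₀(B) + NF + SNR_min
= −174 + 72.28 + 1.59 + 5.17
= −94.96 dBm → −95.0 dBm

−95.0 dBm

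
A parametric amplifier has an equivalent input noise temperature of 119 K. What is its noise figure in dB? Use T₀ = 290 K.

F = 1 + T_e/T₀ = 1 + 119/290 = 1.41034
NF = 10 log₁₀(1.41034) = 1.49 dB

1.49 dB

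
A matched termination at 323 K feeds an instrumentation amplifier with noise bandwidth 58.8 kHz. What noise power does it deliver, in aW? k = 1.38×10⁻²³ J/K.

262 aW

P_n = kTB = 1.38×10⁻²³ × 323 × 5.88×10⁴ = 2.62×10⁻¹⁶ W = 262 aW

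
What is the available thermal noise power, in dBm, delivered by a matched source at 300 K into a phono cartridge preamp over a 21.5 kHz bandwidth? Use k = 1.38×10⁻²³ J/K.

P_n = kTB = 1.38×10⁻²³ × 300 × 2.15×10⁴ = 8.90×10⁻¹⁷ W
In dBm: 10 log₁₀(8.90×10⁻¹⁷ / 10⁻³) = −130.5 dBm

−130.5 dBm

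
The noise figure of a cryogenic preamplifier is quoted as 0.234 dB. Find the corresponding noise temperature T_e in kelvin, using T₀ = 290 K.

16.1 K

F = 10^(0.234/10) = 1.05536
T_e = (F − 1)·T₀ = (1.05536 − 1) × 290 = 16.1 K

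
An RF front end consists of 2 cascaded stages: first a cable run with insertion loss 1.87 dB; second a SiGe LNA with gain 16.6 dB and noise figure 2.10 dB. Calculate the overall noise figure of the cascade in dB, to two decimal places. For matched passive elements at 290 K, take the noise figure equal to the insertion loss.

3.97 dB

Convert to linear (a loss of L dB is a gain of −L dB): F_i = 10^(NF_i/10), G_i = 10^(G_i,dB/10)
  Stage 1: F_1 = 10^(1.87/10) = 1.538, G_1 = 10^(−1.87/10) = 0.6501
  Stage 2: F_2 = 10^(2.10/10) = 1.622, G_2 = 10^(16.6/10) = 45.71
Friis cascade:
  F = 1.538 + (1.622 − 1)/0.6501 = 2.495
NF = 10 log₁₀(2.495) = 3.97 dB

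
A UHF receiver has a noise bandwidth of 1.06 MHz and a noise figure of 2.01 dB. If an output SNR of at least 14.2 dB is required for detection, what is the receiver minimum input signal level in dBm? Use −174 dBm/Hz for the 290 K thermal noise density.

−97.5 dBm

Sensitivity = −174 + 10 log₁₀(B) + NF + SNR_min
= −174 + 60.25 + 2.01 + 14.2
= −97.54 dBm → −97.5 dBm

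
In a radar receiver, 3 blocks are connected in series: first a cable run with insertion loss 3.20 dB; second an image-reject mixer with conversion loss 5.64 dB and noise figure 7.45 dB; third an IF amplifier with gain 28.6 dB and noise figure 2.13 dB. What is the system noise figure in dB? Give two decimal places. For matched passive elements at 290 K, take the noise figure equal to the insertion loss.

12.16 dB

Convert to linear (a loss of L dB is a gain of −L dB): F_i = 10^(NF_i/10), G_i = 10^(G_i,dB/10)
  Stage 1: F_1 = 10^(3.20/10) = 2.089, G_1 = 10^(−3.20/10) = 0.4786
  Stage 2: F_2 = 10^(7.45/10) = 5.559, G_2 = 10^(−5.64/10) = 0.2729
  Stage 3: F_3 = 10^(2.13/10) = 1.633, G_3 = 10^(28.6/10) = 724.4
Friis cascade:
  F = 2.089 + (5.559 − 1)/0.4786 + (1.633 − 1)/0.1306 = 16.46
NF = 10 log₁₀(16.46) = 12.16 dB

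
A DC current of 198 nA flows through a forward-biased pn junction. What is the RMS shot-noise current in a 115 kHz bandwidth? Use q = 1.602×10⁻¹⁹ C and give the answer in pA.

85.4 pA

I_n = √(2qI·B)
2qI·B = 2 × 1.602×10⁻¹⁹ × 1.98×10⁻⁷ × 1.15×10⁵ = 7.30×10⁻²¹ A²
I_n = √(7.30×10⁻²¹) = 8.54×10⁻¹¹ A = 85.4 pA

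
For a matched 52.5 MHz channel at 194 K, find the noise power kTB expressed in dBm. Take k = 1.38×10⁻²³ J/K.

−98.5 dBm

P_n = kTB = 1.38×10⁻²³ × 194 × 5.25×10⁷ = 1.41×10⁻¹³ W
In dBm: 10 log₁₀(1.41×10⁻¹³ / 10⁻³) = −98.5 dBm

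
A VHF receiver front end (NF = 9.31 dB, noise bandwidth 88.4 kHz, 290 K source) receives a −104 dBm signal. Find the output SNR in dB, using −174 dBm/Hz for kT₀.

Noise floor: N = −174 + 10 log₁₀(B) + NF
10 log₁₀(8.84×10⁴) = 49.46 dB
N = −174 + 49.46 + 9.31 = −115.23 dBm
SNR = P_sig − N = −104 − (−115.23) = 11.23 dB → 11.2 dB

11.2 dB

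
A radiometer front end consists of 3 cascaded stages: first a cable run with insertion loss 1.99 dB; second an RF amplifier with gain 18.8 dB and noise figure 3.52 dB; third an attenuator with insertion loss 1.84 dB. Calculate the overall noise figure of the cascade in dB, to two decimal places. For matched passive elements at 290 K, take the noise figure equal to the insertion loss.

5.52 dB

Convert to linear (a loss of L dB is a gain of −L dB): F_i = 10^(NF_i/10), G_i = 10^(G_i,dB/10)
  Stage 1: F_1 = 10^(1.99/10) = 1.581, G_1 = 10^(−1.99/10) = 0.6324
  Stage 2: F_2 = 10^(3.52/10) = 2.249, G_2 = 10^(18.8/10) = 75.86
  Stage 3: F_3 = 10^(1.84/10) = 1.528, G_3 = 10^(−1.84/10) = 0.6546
Friis cascade:
  F = 1.581 + (2.249 − 1)/0.6324 + (1.528 − 1)/47.97 = 3.567
NF = 10 log₁₀(3.567) = 5.52 dB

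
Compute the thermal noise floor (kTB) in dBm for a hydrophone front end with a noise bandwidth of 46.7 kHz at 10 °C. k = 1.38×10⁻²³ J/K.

−127.4 dBm

T = 10 °C + 273.15 = 283.15 K
P_n = kTB = 1.38×10⁻²³ × 283.15 × 4.67×10⁴ = 1.82×10⁻¹⁶ W
In dBm: 10 log₁₀(1.82×10⁻¹⁶ / 10⁻³) = −127.4 dBm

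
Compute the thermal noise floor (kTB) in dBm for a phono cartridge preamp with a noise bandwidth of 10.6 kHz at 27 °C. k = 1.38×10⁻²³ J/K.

−133.6 dBm

T = 27 °C + 273.15 = 300.15 K
P_n = kTB = 1.38×10⁻²³ × 300.15 × 1.06×10⁴ = 4.39×10⁻¹⁷ W
In dBm: 10 log₁₀(4.39×10⁻¹⁷ / 10⁻³) = −133.6 dBm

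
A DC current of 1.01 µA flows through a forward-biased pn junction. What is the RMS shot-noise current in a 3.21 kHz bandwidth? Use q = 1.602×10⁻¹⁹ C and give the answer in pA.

I_n = √(2qI·B)
2qI·B = 2 × 1.602×10⁻¹⁹ × 1.01×10⁻⁶ × 3.21×10³ = 1.04×10⁻²¹ A²
I_n = √(1.04×10⁻²¹) = 3.22×10⁻¹¹ A = 32.2 pA

32.2 pA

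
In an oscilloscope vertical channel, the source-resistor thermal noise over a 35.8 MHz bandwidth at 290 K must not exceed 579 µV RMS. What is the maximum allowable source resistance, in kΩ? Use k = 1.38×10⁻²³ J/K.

585 kΩ

Johnson–Nyquist: V_n = √(4kTRB) ⇒ R = V_n² / (4kTB)
4kTB = 4 × 1.38×10⁻²³ × 290 × 3.58×10⁷ = 5.73×10⁻¹³
R = (5.79×10⁻⁴)² / 5.73×10⁻¹³ = 5.85×10⁵ Ω = 585 kΩ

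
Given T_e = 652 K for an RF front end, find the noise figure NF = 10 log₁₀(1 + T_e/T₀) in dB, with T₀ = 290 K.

5.12 dB

F = 1 + T_e/T₀ = 1 + 652/290 = 3.24828
NF = 10 log₁₀(3.24828) = 5.12 dB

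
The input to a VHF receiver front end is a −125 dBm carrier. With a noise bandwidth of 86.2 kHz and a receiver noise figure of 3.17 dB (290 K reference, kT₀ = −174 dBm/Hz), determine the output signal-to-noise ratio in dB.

Noise floor: N = −174 + 10 log₁₀(B) + NF
10 log₁₀(8.62×10⁴) = 49.36 dB
N = −174 + 49.36 + 3.17 = −121.47 dBm
SNR = P_sig − N = −125 − (−121.47) = −3.53 dB → −3.5 dB

−3.5 dB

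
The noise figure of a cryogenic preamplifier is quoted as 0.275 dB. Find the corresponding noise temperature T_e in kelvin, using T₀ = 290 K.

F = 10^(0.275/10) = 1.06537
T_e = (F − 1)·T₀ = (1.06537 − 1) × 290 = 19.0 K

19.0 K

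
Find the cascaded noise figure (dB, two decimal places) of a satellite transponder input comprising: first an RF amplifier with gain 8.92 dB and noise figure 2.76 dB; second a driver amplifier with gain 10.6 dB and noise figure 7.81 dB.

Convert to linear (a loss of L dB is a gain of −L dB): F_i = 10^(NF_i/10), G_i = 10^(G_i,dB/10)
  Stage 1: F_1 = 10^(2.76/10) = 1.888, G_1 = 10^(8.92/10) = 7.798
  Stage 2: F_2 = 10^(7.81/10) = 6.039, G_2 = 10^(10.6/10) = 11.48
Friis cascade:
  F = 1.888 + (6.039 − 1)/7.798 = 2.534
NF = 10 log₁₀(2.534) = 4.04 dB

4.04 dB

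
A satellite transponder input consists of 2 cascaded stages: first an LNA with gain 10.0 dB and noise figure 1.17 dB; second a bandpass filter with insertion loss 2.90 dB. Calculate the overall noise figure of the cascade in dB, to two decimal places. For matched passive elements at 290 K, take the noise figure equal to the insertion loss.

1.47 dB

Convert to linear (a loss of L dB is a gain of −L dB): F_i = 10^(NF_i/10), G_i = 10^(G_i,dB/10)
  Stage 1: F_1 = 10^(1.17/10) = 1.309, G_1 = 10^(10.0/10) = 10.00
  Stage 2: F_2 = 10^(2.90/10) = 1.950, G_2 = 10^(−2.90/10) = 0.5129
Friis cascade:
  F = 1.309 + (1.950 − 1)/10.00 = 1.404
NF = 10 log₁₀(1.404) = 1.47 dB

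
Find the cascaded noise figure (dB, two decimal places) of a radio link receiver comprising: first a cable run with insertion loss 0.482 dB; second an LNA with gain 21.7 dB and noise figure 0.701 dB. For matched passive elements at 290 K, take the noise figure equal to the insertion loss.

Convert to linear (a loss of L dB is a gain of −L dB): F_i = 10^(NF_i/10), G_i = 10^(G_i,dB/10)
  Stage 1: F_1 = 10^(0.482/10) = 1.117, G_1 = 10^(−0.482/10) = 0.8950
  Stage 2: F_2 = 10^(0.701/10) = 1.175, G_2 = 10^(21.7/10) = 147.9
Friis cascade:
  F = 1.117 + (1.175 − 1)/0.8950 = 1.313
NF = 10 log₁₀(1.313) = 1.18 dB

1.18 dB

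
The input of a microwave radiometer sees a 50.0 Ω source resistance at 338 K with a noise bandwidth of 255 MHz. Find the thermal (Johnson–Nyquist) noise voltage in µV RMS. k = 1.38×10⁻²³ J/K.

V_n = √(4kTRB)
4kTRB = 4 × 1.38×10⁻²³ × 338 × 5.00×10¹ × 2.55×10⁸ = 2.38×10⁻¹⁰ V²
V_n = √(2.38×10⁻¹⁰) = 1.54×10⁻⁵ V = 15.4 µV

15.4 µV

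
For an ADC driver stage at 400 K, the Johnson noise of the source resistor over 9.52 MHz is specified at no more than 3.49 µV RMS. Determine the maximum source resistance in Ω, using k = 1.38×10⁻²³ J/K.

Johnson–Nyquist: V_n = √(4kTRB) ⇒ R = V_n² / (4kTB)
4kTB = 4 × 1.38×10⁻²³ × 400 × 9.52×10⁶ = 2.10×10⁻¹³
R = (3.49×10⁻⁶)² / 2.10×10⁻¹³ = 5.79×10¹ Ω = 57.9 Ω

57.9 Ω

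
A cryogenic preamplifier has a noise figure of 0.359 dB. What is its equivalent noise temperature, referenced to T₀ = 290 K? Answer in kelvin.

25.0 K

F = 10^(0.359/10) = 1.08618
T_e = (F − 1)·T₀ = (1.08618 − 1) × 290 = 25.0 K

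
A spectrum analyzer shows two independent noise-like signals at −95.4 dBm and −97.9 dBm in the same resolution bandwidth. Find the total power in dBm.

Convert to linear, add, convert back:
P₁ = 2.88×10⁻¹³ W, P₂ = 1.62×10⁻¹³ W
P_tot = 4.51×10⁻¹³ W → 10 log₁₀(P_tot / 10⁻³) = −93.5 dBm

−93.5 dBm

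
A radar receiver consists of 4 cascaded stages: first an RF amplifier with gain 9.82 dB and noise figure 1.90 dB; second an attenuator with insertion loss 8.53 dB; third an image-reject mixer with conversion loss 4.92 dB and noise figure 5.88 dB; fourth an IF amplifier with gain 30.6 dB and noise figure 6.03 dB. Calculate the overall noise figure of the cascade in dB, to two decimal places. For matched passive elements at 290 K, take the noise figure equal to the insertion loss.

Convert to linear (a loss of L dB is a gain of −L dB): F_i = 10^(NF_i/10), G_i = 10^(G_i,dB/10)
  Stage 1: F_1 = 10^(1.90/10) = 1.549, G_1 = 10^(9.82/10) = 9.594
  Stage 2: F_2 = 10^(8.53/10) = 7.129, G_2 = 10^(−8.53/10) = 0.1403
  Stage 3: F_3 = 10^(5.88/10) = 3.873, G_3 = 10^(−4.92/10) = 0.3221
  Stage 4: F_4 = 10^(6.03/10) = 4.009, G_4 = 10^(30.6/10) = 1148
Friis cascade:
  F = 1.549 + (7.129 − 1)/9.594 + (3.873 − 1)/1.346 + (4.009 − 1)/0.4335 = 11.26
NF = 10 log₁₀(11.26) = 10.52 dB

10.52 dB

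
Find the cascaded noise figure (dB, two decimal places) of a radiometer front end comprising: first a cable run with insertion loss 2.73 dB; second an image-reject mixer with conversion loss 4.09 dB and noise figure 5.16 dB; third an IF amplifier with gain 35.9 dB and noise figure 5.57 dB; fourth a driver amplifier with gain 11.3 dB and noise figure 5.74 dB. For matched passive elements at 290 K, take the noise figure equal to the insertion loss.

Convert to linear (a loss of L dB is a gain of −L dB): F_i = 10^(NF_i/10), G_i = 10^(G_i,dB/10)
  Stage 1: F_1 = 10^(2.73/10) = 1.875, G_1 = 10^(−2.73/10) = 0.5333
  Stage 2: F_2 = 10^(5.16/10) = 3.281, G_2 = 10^(−4.09/10) = 0.3899
  Stage 3: F_3 = 10^(5.57/10) = 3.606, G_3 = 10^(35.9/10) = 3890
  Stage 4: F_4 = 10^(5.74/10) = 3.750, G_4 = 10^(11.3/10) = 13.49
Friis cascade:
  F = 1.875 + (3.281 − 1)/0.5333 + (3.606 − 1)/0.2080 + (3.750 − 1)/809.1 = 18.68
NF = 10 log₁₀(18.68) = 12.71 dB

12.71 dB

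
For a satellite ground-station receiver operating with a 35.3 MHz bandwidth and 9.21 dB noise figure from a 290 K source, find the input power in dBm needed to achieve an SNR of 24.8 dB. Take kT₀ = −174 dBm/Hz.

−64.5 dBm

Sensitivity = −174 + 10 log₁₀(B) + NF + SNR_min
= −174 + 75.48 + 9.21 + 24.8
= −64.51 dBm → −64.5 dBm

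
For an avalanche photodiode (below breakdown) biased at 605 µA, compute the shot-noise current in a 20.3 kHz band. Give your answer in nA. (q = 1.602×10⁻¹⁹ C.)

I_n = √(2qI·B)
2qI·B = 2 × 1.602×10⁻¹⁹ × 6.05×10⁻⁴ × 2.03×10⁴ = 3.93×10⁻¹⁸ A²
I_n = √(3.93×10⁻¹⁸) = 1.98×10⁻⁹ A = 1.98 nA

1.98 nA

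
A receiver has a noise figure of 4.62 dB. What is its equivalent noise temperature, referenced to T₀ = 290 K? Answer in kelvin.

550 K

F = 10^(4.62/10) = 2.89734
T_e = (F − 1)·T₀ = (2.89734 − 1) × 290 = 550 K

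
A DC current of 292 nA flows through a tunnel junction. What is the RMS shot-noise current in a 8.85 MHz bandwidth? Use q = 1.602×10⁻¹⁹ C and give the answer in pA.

I_n = √(2qI·B)
2qI·B = 2 × 1.602×10⁻¹⁹ × 2.92×10⁻⁷ × 8.85×10⁶ = 8.28×10⁻¹⁹ A²
I_n = √(8.28×10⁻¹⁹) = 9.10×10⁻¹⁰ A = 910 pA

910 pA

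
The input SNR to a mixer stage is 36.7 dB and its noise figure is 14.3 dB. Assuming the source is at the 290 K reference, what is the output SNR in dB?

By definition F = SNR_in/SNR_out, so in dB: SNR_out = SNR_in − NF
SNR_out = 36.7 − 14.3 = 22.4 dB

22.4 dB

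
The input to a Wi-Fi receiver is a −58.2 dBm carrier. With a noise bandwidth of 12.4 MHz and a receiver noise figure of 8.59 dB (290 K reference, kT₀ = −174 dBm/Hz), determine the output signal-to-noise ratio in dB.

Noise floor: N = −174 + 10 log₁₀(B) + NF
10 log₁₀(1.24×10⁷) = 70.93 dB
N = −174 + 70.93 + 8.59 = −94.48 dBm
SNR = P_sig − N = −58.2 − (−94.48) = 36.28 dB → 36.3 dB

36.3 dB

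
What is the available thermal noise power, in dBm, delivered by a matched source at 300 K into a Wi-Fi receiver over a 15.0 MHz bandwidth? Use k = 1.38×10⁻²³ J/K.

P_n = kTB = 1.38×10⁻²³ × 300 × 1.50×10⁷ = 6.21×10⁻¹⁴ W
In dBm: 10 log₁₀(6.21×10⁻¹⁴ / 10⁻³) = −102.1 dBm

−102.1 dBm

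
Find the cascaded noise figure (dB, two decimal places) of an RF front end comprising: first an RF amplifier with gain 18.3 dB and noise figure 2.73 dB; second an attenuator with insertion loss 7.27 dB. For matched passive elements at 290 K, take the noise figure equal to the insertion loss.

2.88 dB

Convert to linear (a loss of L dB is a gain of −L dB): F_i = 10^(NF_i/10), G_i = 10^(G_i,dB/10)
  Stage 1: F_1 = 10^(2.73/10) = 1.875, G_1 = 10^(18.3/10) = 67.61
  Stage 2: F_2 = 10^(7.27/10) = 5.333, G_2 = 10^(−7.27/10) = 0.1875
Friis cascade:
  F = 1.875 + (5.333 − 1)/67.61 = 1.939
NF = 10 log₁₀(1.939) = 2.88 dB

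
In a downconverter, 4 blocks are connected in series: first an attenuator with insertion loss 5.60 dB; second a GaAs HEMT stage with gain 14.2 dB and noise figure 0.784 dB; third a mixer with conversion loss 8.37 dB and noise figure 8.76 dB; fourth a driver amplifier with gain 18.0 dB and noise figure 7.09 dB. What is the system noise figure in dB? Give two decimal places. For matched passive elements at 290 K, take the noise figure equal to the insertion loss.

9.62 dB

Convert to linear (a loss of L dB is a gain of −L dB): F_i = 10^(NF_i/10), G_i = 10^(G_i,dB/10)
  Stage 1: F_1 = 10^(5.60/10) = 3.631, G_1 = 10^(−5.60/10) = 0.2754
  Stage 2: F_2 = 10^(0.784/10) = 1.198, G_2 = 10^(14.2/10) = 26.30
  Stage 3: F_3 = 10^(8.76/10) = 7.516, G_3 = 10^(−8.37/10) = 0.1455
  Stage 4: F_4 = 10^(7.09/10) = 5.117, G_4 = 10^(18.0/10) = 63.10
Friis cascade:
  F = 3.631 + (1.198 − 1)/0.2754 + (7.516 − 1)/7.244 + (5.117 − 1)/1.054 = 9.153
NF = 10 log₁₀(9.153) = 9.62 dB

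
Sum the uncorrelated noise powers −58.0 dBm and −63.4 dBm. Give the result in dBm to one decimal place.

Convert to linear, add, convert back:
P₁ = 1.58×10⁻⁹ W, P₂ = 4.57×10⁻¹⁰ W
P_tot = 2.04×10⁻⁹ W → 10 log₁₀(P_tot / 10⁻³) = −56.9 dBm

−56.9 dBm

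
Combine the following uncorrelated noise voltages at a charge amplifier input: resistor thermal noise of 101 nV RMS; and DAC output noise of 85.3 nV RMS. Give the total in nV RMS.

132 nV

Uncorrelated sources add in power (mean-square): V_tot = √(ΣV_i²)
V_tot = √[(1.01×10⁻⁷)² + (8.53×10⁻⁸)²] = 1.32×10⁻⁷ V = 132 nV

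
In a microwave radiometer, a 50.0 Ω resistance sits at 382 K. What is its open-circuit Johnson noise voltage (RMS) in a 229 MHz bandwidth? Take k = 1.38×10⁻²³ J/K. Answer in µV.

15.5 µV

V_n = √(4kTRB)
4kTRB = 4 × 1.38×10⁻²³ × 382 × 5.00×10¹ × 2.29×10⁸ = 2.41×10⁻¹⁰ V²
V_n = √(2.41×10⁻¹⁰) = 1.55×10⁻⁵ V = 15.5 µV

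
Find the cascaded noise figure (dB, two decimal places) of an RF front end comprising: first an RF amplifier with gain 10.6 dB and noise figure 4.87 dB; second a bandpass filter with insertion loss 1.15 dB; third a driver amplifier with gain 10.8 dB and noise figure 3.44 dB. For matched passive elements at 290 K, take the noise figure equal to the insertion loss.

Convert to linear (a loss of L dB is a gain of −L dB): F_i = 10^(NF_i/10), G_i = 10^(G_i,dB/10)
  Stage 1: F_1 = 10^(4.87/10) = 3.069, G_1 = 10^(10.6/10) = 11.48
  Stage 2: F_2 = 10^(1.15/10) = 1.303, G_2 = 10^(−1.15/10) = 0.7674
  Stage 3: F_3 = 10^(3.44/10) = 2.208, G_3 = 10^(10.8/10) = 12.02
Friis cascade:
  F = 3.069 + (1.303 − 1)/11.48 + (2.208 − 1)/8.810 = 3.233
NF = 10 log₁₀(3.233) = 5.10 dB

5.10 dB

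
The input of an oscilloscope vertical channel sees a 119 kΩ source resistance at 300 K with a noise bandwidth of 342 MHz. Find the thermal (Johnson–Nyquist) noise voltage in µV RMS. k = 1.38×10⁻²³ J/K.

821 µV

V_n = √(4kTRB)
4kTRB = 4 × 1.38×10⁻²³ × 300 × 1.19×10⁵ × 3.42×10⁸ = 6.74×10⁻⁷ V²
V_n = √(6.74×10⁻⁷) = 8.21×10⁻⁴ V = 821 µV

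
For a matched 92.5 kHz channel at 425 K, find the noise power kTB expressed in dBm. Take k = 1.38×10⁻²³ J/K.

−122.7 dBm

P_n = kTB = 1.38×10⁻²³ × 425 × 9.25×10⁴ = 5.43×10⁻¹⁶ W
In dBm: 10 log₁₀(5.43×10⁻¹⁶ / 10⁻³) = −122.7 dBm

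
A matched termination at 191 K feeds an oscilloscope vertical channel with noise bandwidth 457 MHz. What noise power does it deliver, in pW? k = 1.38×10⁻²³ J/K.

1.20 pW

P_n = kTB = 1.38×10⁻²³ × 191 × 4.57×10⁸ = 1.20×10⁻¹² W = 1.20 pW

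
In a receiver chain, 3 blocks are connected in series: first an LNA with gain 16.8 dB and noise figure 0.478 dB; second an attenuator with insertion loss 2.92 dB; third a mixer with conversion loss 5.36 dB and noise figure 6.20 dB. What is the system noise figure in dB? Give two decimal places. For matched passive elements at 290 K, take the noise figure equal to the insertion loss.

Convert to linear (a loss of L dB is a gain of −L dB): F_i = 10^(NF_i/10), G_i = 10^(G_i,dB/10)
  Stage 1: F_1 = 10^(0.478/10) = 1.116, G_1 = 10^(16.8/10) = 47.86
  Stage 2: F_2 = 10^(2.92/10) = 1.959, G_2 = 10^(−2.92/10) = 0.5105
  Stage 3: F_3 = 10^(6.20/10) = 4.169, G_3 = 10^(−5.36/10) = 0.2911
Friis cascade:
  F = 1.116 + (1.959 − 1)/47.86 + (4.169 − 1)/24.43 = 1.266
NF = 10 log₁₀(1.266) = 1.02 dB

1.02 dB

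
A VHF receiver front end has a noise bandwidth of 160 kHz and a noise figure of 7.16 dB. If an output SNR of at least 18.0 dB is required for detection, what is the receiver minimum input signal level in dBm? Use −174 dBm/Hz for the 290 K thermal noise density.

−96.8 dBm

Sensitivity = −174 + 10 log₁₀(B) + NF + SNR_min
= −174 + 52.04 + 7.16 + 18.0
= −96.80 dBm → −96.8 dBm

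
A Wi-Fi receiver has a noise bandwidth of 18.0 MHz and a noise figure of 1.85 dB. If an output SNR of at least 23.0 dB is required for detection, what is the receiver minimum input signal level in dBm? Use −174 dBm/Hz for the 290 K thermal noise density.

Sensitivity = −174 + 10 log₁₀(B) + NF + SNR_min
= −174 + 72.55 + 1.85 + 23.0
= −76.60 dBm → −76.6 dBm

−76.6 dBm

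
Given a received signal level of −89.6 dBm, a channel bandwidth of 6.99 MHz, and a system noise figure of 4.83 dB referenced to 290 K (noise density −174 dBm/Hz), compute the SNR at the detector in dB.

11.1 dB

Noise floor: N = −174 + 10 log₁₀(B) + NF
10 log₁₀(6.99×10⁶) = 68.44 dB
N = −174 + 68.44 + 4.83 = −100.73 dBm
SNR = P_sig − N = −89.6 − (−100.73) = 11.13 dB → 11.1 dB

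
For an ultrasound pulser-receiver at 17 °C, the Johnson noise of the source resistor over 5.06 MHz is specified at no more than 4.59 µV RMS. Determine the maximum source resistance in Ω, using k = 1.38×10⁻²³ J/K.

T = 17 °C + 273.15 = 290.15 K
Johnson–Nyquist: V_n = √(4kTRB) ⇒ R = V_n² / (4kTB)
4kTB = 4 × 1.38×10⁻²³ × 290.15 × 5.06×10⁶ = 8.10×10⁻¹⁴
R = (4.59×10⁻⁶)² / 8.10×10⁻¹⁴ = 2.60×10² Ω = 260 Ω

260 Ω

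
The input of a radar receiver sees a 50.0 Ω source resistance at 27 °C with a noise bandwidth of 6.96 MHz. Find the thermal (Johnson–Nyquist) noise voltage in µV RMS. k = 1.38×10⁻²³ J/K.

2.40 µV

T = 27 °C + 273.15 = 300.15 K
V_n = √(4kTRB)
4kTRB = 4 × 1.38×10⁻²³ × 300.15 × 5.00×10¹ × 6.96×10⁶ = 5.77×10⁻¹² V²
V_n = √(5.77×10⁻¹²) = 2.40×10⁻⁶ V = 2.40 µV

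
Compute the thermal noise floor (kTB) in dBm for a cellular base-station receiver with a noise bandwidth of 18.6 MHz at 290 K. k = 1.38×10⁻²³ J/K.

−101.3 dBm

P_n = kTB = 1.38×10⁻²³ × 290 × 1.86×10⁷ = 7.44×10⁻¹⁴ W
In dBm: 10 log₁₀(7.44×10⁻¹⁴ / 10⁻³) = −101.3 dBm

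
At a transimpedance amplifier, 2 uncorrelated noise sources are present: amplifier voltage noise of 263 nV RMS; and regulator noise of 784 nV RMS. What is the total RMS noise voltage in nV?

827 nV

Uncorrelated sources add in power (mean-square): V_tot = √(ΣV_i²)
V_tot = √[(2.63×10⁻⁷)² + (7.84×10⁻⁷)²] = 8.27×10⁻⁷ V = 827 nV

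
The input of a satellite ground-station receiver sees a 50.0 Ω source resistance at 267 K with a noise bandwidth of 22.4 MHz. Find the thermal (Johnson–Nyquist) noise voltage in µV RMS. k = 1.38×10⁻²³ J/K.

4.06 µV

V_n = √(4kTRB)
4kTRB = 4 × 1.38×10⁻²³ × 267 × 5.00×10¹ × 2.24×10⁷ = 1.65×10⁻¹¹ V²
V_n = √(1.65×10⁻¹¹) = 4.06×10⁻⁶ V = 4.06 µV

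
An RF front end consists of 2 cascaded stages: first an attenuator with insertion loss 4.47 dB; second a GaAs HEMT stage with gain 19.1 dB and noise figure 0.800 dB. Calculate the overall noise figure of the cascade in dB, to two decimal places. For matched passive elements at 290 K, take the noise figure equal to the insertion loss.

Convert to linear (a loss of L dB is a gain of −L dB): F_i = 10^(NF_i/10), G_i = 10^(G_i,dB/10)
  Stage 1: F_1 = 10^(4.47/10) = 2.799, G_1 = 10^(−4.47/10) = 0.3573
  Stage 2: F_2 = 10^(0.800/10) = 1.202, G_2 = 10^(19.1/10) = 81.28
Friis cascade:
  F = 2.799 + (1.202 − 1)/0.3573 = 3.365
NF = 10 log₁₀(3.365) = 5.27 dB

5.27 dB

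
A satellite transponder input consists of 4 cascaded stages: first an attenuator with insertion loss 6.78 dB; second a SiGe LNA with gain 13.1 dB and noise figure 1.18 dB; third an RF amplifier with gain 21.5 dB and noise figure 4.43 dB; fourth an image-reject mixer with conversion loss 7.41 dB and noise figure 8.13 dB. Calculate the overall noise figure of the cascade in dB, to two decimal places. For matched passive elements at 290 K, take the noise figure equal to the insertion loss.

8.24 dB

Convert to linear (a loss of L dB is a gain of −L dB): F_i = 10^(NF_i/10), G_i = 10^(G_i,dB/10)
  Stage 1: F_1 = 10^(6.78/10) = 4.764, G_1 = 10^(−6.78/10) = 0.2099
  Stage 2: F_2 = 10^(1.18/10) = 1.312, G_2 = 10^(13.1/10) = 20.42
  Stage 3: F_3 = 10^(4.43/10) = 2.773, G_3 = 10^(21.5/10) = 141.3
  Stage 4: F_4 = 10^(8.13/10) = 6.501, G_4 = 10^(−7.41/10) = 0.1816
Friis cascade:
  F = 4.764 + (1.312 − 1)/0.2099 + (2.773 − 1)/4.285 + (6.501 − 1)/605.3 = 6.675
NF = 10 log₁₀(6.675) = 8.24 dB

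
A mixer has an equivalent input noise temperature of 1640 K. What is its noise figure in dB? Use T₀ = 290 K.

8.23 dB

F = 1 + T_e/T₀ = 1 + 1640/290 = 6.65517
NF = 10 log₁₀(6.65517) = 8.23 dB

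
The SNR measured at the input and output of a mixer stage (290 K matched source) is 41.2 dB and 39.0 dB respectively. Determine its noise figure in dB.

NF (dB) = SNR_in(dB) − SNR_out(dB) when the source is at T₀
NF = 41.2 − 39.0 = 2.2 dB

2.2 dB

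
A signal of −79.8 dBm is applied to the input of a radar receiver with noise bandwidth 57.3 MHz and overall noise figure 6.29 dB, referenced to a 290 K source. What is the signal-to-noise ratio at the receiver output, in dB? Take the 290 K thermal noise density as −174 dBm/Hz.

Noise floor: N = −174 + 10 log₁₀(B) + NF
10 log₁₀(5.73×10⁷) = 77.58 dB
N = −174 + 77.58 + 6.29 = −90.13 dBm
SNR = P_sig − N = −79.8 − (−90.13) = 10.33 dB → 10.3 dB

10.3 dB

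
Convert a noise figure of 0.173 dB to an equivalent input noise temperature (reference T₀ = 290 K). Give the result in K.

11.8 K

F = 10^(0.173/10) = 1.04064
T_e = (F − 1)·T₀ = (1.04064 − 1) × 290 = 11.8 K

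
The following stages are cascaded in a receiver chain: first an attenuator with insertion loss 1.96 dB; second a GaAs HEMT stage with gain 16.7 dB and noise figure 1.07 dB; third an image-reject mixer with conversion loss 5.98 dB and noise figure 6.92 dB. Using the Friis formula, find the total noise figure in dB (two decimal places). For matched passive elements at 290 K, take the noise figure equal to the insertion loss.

3.31 dB

Convert to linear (a loss of L dB is a gain of −L dB): F_i = 10^(NF_i/10), G_i = 10^(G_i,dB/10)
  Stage 1: F_1 = 10^(1.96/10) = 1.570, G_1 = 10^(−1.96/10) = 0.6368
  Stage 2: F_2 = 10^(1.07/10) = 1.279, G_2 = 10^(16.7/10) = 46.77
  Stage 3: F_3 = 10^(6.92/10) = 4.920, G_3 = 10^(−5.98/10) = 0.2523
Friis cascade:
  F = 1.570 + (1.279 − 1)/0.6368 + (4.920 − 1)/29.79 = 2.141
NF = 10 log₁₀(2.141) = 3.31 dB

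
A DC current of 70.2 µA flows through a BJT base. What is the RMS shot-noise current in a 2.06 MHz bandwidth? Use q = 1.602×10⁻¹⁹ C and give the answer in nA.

6.81 nA

I_n = √(2qI·B)
2qI·B = 2 × 1.602×10⁻¹⁹ × 7.02×10⁻⁵ × 2.06×10⁶ = 4.63×10⁻¹⁷ A²
I_n = √(4.63×10⁻¹⁷) = 6.81×10⁻⁹ A = 6.81 nA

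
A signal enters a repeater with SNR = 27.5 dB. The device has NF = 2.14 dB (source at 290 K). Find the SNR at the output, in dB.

25.36 dB

By definition F = SNR_in/SNR_out, so in dB: SNR_out = SNR_in − NF
SNR_out = 27.5 − 2.14 = 25.36 dB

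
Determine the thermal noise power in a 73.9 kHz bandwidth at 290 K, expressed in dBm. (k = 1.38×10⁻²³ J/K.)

−125.3 dBm

P_n = kTB = 1.38×10⁻²³ × 290 × 7.39×10⁴ = 2.96×10⁻¹⁶ W
In dBm: 10 log₁₀(2.96×10⁻¹⁶ / 10⁻³) = −125.3 dBm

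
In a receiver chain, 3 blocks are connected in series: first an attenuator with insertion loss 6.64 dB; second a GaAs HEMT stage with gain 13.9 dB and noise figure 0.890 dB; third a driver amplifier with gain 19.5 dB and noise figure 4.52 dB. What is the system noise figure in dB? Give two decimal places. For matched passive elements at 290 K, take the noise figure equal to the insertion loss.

Convert to linear (a loss of L dB is a gain of −L dB): F_i = 10^(NF_i/10), G_i = 10^(G_i,dB/10)
  Stage 1: F_1 = 10^(6.64/10) = 4.613, G_1 = 10^(−6.64/10) = 0.2168
  Stage 2: F_2 = 10^(0.890/10) = 1.227, G_2 = 10^(13.9/10) = 24.55
  Stage 3: F_3 = 10^(4.52/10) = 2.831, G_3 = 10^(19.5/10) = 89.13
Friis cascade:
  F = 4.613 + (1.227 − 1)/0.2168 + (2.831 − 1)/5.321 = 6.007
NF = 10 log₁₀(6.007) = 7.79 dB

7.79 dB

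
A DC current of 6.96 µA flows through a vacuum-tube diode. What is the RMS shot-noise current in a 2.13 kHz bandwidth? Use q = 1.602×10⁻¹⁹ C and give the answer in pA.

68.9 pA

I_n = √(2qI·B)
2qI·B = 2 × 1.602×10⁻¹⁹ × 6.96×10⁻⁶ × 2.13×10³ = 4.75×10⁻²¹ A²
I_n = √(4.75×10⁻²¹) = 6.89×10⁻¹¹ A = 68.9 pA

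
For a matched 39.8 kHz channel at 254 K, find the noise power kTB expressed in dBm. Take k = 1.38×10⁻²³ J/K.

−128.6 dBm

P_n = kTB = 1.38×10⁻²³ × 254 × 3.98×10⁴ = 1.40×10⁻¹⁶ W
In dBm: 10 log₁₀(1.40×10⁻¹⁶ / 10⁻³) = −128.6 dBm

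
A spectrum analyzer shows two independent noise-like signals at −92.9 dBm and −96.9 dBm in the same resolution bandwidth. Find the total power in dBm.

Convert to linear, add, convert back:
P₁ = 5.13×10⁻¹³ W, P₂ = 2.04×10⁻¹³ W
P_tot = 7.17×10⁻¹³ W → 10 log₁₀(P_tot / 10⁻³) = −91.4 dBm

−91.4 dBm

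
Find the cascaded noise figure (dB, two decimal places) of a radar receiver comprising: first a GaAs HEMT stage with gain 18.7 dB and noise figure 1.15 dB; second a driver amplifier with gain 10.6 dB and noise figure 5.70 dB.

Convert to linear (a loss of L dB is a gain of −L dB): F_i = 10^(NF_i/10), G_i = 10^(G_i,dB/10)
  Stage 1: F_1 = 10^(1.15/10) = 1.303, G_1 = 10^(18.7/10) = 74.13
  Stage 2: F_2 = 10^(5.70/10) = 3.715, G_2 = 10^(10.6/10) = 11.48
Friis cascade:
  F = 1.303 + (3.715 − 1)/74.13 = 1.340
NF = 10 log₁₀(1.340) = 1.27 dB

1.27 dB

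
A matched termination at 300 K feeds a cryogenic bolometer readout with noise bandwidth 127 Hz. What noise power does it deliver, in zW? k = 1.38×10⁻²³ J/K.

526 zW

P_n = kTB = 1.38×10⁻²³ × 300 × 1.27×10² = 5.26×10⁻¹⁹ W = 526 zW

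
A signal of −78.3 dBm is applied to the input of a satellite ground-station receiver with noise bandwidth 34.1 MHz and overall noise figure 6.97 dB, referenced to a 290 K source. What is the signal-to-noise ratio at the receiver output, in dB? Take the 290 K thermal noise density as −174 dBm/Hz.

Noise floor: N = −174 + 10 log₁₀(B) + NF
10 log₁₀(3.41×10⁷) = 75.33 dB
N = −174 + 75.33 + 6.97 = −91.70 dBm
SNR = P_sig − N = −78.3 − (−91.70) = 13.40 dB → 13.4 dB

13.4 dB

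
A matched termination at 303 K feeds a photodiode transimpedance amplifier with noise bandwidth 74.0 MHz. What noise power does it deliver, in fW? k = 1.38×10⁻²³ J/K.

309 fW

P_n = kTB = 1.38×10⁻²³ × 303 × 7.40×10⁷ = 3.09×10⁻¹³ W = 309 fW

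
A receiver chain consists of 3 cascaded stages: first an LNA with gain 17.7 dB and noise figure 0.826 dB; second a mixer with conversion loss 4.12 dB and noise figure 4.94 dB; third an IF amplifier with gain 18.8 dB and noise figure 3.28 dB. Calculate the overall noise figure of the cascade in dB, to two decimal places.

Convert to linear (a loss of L dB is a gain of −L dB): F_i = 10^(NF_i/10), G_i = 10^(G_i,dB/10)
  Stage 1: F_1 = 10^(0.826/10) = 1.209, G_1 = 10^(17.7/10) = 58.88
  Stage 2: F_2 = 10^(4.94/10) = 3.119, G_2 = 10^(−4.12/10) = 0.3873
  Stage 3: F_3 = 10^(3.28/10) = 2.128, G_3 = 10^(18.8/10) = 75.86
Friis cascade:
  F = 1.209 + (3.119 − 1)/58.88 + (2.128 − 1)/22.80 = 1.295
NF = 10 log₁₀(1.295) = 1.12 dB

1.12 dB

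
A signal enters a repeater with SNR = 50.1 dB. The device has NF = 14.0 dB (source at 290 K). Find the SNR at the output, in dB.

By definition F = SNR_in/SNR_out, so in dB: SNR_out = SNR_in − NF
SNR_out = 50.1 − 14.0 = 36.1 dB

36.1 dB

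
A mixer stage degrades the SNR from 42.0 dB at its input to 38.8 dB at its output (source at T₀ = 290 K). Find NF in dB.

3.2 dB

NF (dB) = SNR_in(dB) − SNR_out(dB) when the source is at T₀
NF = 42.0 − 38.8 = 3.2 dB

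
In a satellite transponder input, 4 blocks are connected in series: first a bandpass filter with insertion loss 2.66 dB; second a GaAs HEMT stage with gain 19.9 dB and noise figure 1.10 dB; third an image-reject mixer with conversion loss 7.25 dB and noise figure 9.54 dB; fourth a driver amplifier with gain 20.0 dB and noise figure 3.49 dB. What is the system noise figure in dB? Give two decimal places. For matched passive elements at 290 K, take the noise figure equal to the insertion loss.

4.23 dB

Convert to linear (a loss of L dB is a gain of −L dB): F_i = 10^(NF_i/10), G_i = 10^(G_i,dB/10)
  Stage 1: F_1 = 10^(2.66/10) = 1.845, G_1 = 10^(−2.66/10) = 0.5420
  Stage 2: F_2 = 10^(1.10/10) = 1.288, G_2 = 10^(19.9/10) = 97.72
  Stage 3: F_3 = 10^(9.54/10) = 8.995, G_3 = 10^(−7.25/10) = 0.1884
  Stage 4: F_4 = 10^(3.49/10) = 2.234, G_4 = 10^(20.0/10) = 100.0
Friis cascade:
  F = 1.845 + (1.288 − 1)/0.5420 + (8.995 − 1)/52.97 + (2.234 − 1)/9.977 = 2.651
NF = 10 log₁₀(2.651) = 4.23 dB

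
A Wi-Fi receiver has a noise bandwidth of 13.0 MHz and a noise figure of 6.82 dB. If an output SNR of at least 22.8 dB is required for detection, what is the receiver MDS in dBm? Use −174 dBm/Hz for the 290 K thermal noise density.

−73.2 dBm

Sensitivity = −174 + 10 log₁₀(B) + NF + SNR_min
= −174 + 71.14 + 6.82 + 22.8
= −73.24 dBm → −73.2 dBm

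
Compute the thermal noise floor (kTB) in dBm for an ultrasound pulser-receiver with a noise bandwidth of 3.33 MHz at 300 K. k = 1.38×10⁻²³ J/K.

−108.6 dBm

P_n = kTB = 1.38×10⁻²³ × 300 × 3.33×10⁶ = 1.38×10⁻¹⁴ W
In dBm: 10 log₁₀(1.38×10⁻¹⁴ / 10⁻³) = −108.6 dBm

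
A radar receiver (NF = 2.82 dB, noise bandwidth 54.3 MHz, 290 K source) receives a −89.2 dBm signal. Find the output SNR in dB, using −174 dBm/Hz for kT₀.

Noise floor: N = −174 + 10 log₁₀(B) + NF
10 log₁₀(5.43×10⁷) = 77.35 dB
N = −174 + 77.35 + 2.82 = −93.83 dBm
SNR = P_sig − N = −89.2 − (−93.83) = 4.63 dB → 4.6 dB

4.6 dB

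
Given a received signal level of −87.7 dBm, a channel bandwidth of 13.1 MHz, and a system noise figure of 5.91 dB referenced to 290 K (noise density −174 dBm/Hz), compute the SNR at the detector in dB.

9.2 dB

Noise floor: N = −174 + 10 log₁₀(B) + NF
10 log₁₀(1.31×10⁷) = 71.17 dB
N = −174 + 71.17 + 5.91 = −96.92 dBm
SNR = P_sig − N = −87.7 − (−96.92) = 9.22 dB → 9.2 dB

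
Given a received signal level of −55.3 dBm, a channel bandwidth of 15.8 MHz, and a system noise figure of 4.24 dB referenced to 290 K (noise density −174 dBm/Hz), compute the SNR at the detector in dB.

Noise floor: N = −174 + 10 log₁₀(B) + NF
10 log₁₀(1.58×10⁷) = 71.99 dB
N = −174 + 71.99 + 4.24 = −97.77 dBm
SNR = P_sig − N = −55.3 − (−97.77) = 42.47 dB → 42.5 dB

42.5 dB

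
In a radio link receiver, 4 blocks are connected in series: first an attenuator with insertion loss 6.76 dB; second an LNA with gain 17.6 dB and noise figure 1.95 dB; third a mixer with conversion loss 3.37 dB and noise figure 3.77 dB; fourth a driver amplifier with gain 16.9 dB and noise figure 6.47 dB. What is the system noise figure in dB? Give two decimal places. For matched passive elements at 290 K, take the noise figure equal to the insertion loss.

9.12 dB

Convert to linear (a loss of L dB is a gain of −L dB): F_i = 10^(NF_i/10), G_i = 10^(G_i,dB/10)
  Stage 1: F_1 = 10^(6.76/10) = 4.742, G_1 = 10^(−6.76/10) = 0.2109
  Stage 2: F_2 = 10^(1.95/10) = 1.567, G_2 = 10^(17.6/10) = 57.54
  Stage 3: F_3 = 10^(3.77/10) = 2.382, G_3 = 10^(−3.37/10) = 0.4603
  Stage 4: F_4 = 10^(6.47/10) = 4.436, G_4 = 10^(16.9/10) = 48.98
Friis cascade:
  F = 4.742 + (1.567 − 1)/0.2109 + (2.382 − 1)/12.13 + (4.436 − 1)/5.585 = 8.159
NF = 10 log₁₀(8.159) = 9.12 dB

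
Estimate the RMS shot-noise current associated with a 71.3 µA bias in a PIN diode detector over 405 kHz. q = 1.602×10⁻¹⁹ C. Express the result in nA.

I_n = √(2qI·B)
2qI·B = 2 × 1.602×10⁻¹⁹ × 7.13×10⁻⁵ × 4.05×10⁵ = 9.25×10⁻¹⁸ A²
I_n = √(9.25×10⁻¹⁸) = 3.04×10⁻⁹ A = 3.04 nA

3.04 nA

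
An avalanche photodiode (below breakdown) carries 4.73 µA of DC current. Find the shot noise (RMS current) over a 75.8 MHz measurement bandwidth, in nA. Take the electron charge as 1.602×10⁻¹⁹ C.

10.7 nA

I_n = √(2qI·B)
2qI·B = 2 × 1.602×10⁻¹⁹ × 4.73×10⁻⁶ × 7.58×10⁷ = 1.15×10⁻¹⁶ A²
I_n = √(1.15×10⁻¹⁶) = 1.07×10⁻⁸ A = 10.7 nA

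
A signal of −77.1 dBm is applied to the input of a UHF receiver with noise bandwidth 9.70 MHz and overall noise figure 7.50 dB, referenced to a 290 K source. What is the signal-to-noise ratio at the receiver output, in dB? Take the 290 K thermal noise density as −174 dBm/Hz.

19.5 dB

Noise floor: N = −174 + 10 log₁₀(B) + NF
10 log₁₀(9.70×10⁶) = 69.87 dB
N = −174 + 69.87 + 7.50 = −96.63 dBm
SNR = P_sig − N = −77.1 − (−96.63) = 19.53 dB → 19.5 dB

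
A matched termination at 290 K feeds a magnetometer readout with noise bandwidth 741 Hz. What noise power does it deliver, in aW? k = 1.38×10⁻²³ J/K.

P_n = kTB = 1.38×10⁻²³ × 290 × 7.41×10² = 2.97×10⁻¹⁸ W = 2.97 aW

2.97 aW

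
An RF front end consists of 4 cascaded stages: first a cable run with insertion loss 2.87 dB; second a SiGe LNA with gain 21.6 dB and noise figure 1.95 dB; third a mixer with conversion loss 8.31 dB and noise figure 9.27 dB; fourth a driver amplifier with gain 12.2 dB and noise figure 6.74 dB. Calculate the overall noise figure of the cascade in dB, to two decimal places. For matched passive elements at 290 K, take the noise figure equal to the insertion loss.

Convert to linear (a loss of L dB is a gain of −L dB): F_i = 10^(NF_i/10), G_i = 10^(G_i,dB/10)
  Stage 1: F_1 = 10^(2.87/10) = 1.936, G_1 = 10^(−2.87/10) = 0.5164
  Stage 2: F_2 = 10^(1.95/10) = 1.567, G_2 = 10^(21.6/10) = 144.5
  Stage 3: F_3 = 10^(9.27/10) = 8.453, G_3 = 10^(−8.31/10) = 0.1476
  Stage 4: F_4 = 10^(6.74/10) = 4.721, G_4 = 10^(12.2/10) = 16.60
Friis cascade:
  F = 1.936 + (1.567 − 1)/0.5164 + (8.453 − 1)/74.64 + (4.721 − 1)/11.02 = 3.472
NF = 10 log₁₀(3.472) = 5.41 dB

5.41 dB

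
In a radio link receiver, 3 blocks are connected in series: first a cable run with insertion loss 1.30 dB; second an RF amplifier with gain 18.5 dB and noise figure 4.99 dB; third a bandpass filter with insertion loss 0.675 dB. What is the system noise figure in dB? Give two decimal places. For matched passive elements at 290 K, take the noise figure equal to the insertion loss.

Convert to linear (a loss of L dB is a gain of −L dB): F_i = 10^(NF_i/10), G_i = 10^(G_i,dB/10)
  Stage 1: F_1 = 10^(1.30/10) = 1.349, G_1 = 10^(−1.30/10) = 0.7413
  Stage 2: F_2 = 10^(4.99/10) = 3.155, G_2 = 10^(18.5/10) = 70.79
  Stage 3: F_3 = 10^(0.675/10) = 1.168, G_3 = 10^(−0.675/10) = 0.8561
Friis cascade:
  F = 1.349 + (3.155 − 1)/0.7413 + (1.168 − 1)/52.48 = 4.259
NF = 10 log₁₀(4.259) = 6.29 dB

6.29 dB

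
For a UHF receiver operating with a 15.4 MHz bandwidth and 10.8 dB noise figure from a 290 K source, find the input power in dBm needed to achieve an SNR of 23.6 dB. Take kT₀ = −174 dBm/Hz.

Sensitivity = −174 + 10 log₁₀(B) + NF + SNR_min
= −174 + 71.88 + 10.8 + 23.6
= −67.72 dBm → −67.7 dBm

−67.7 dBm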